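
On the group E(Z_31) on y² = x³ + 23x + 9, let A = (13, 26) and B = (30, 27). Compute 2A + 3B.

First 2A:
Repeated addition: build up to 2A.
2A: tangent at (13, 26): λ = (3·13² + 23)/(2·26) ≡ 3/21. 21⁻¹ ≡ 3 (mod 31), so λ ≡ 3·3 ≡ 9.
  x = λ² - 13 - 13 = 81 - 26 ≡ 24; y = λ·(13 - 24) - 26 ≡ 30. → (24, 30)
2A = (24, 30).
Next 3B:
Repeated addition: build up to 3B.
2B: tangent at (30, 27): λ = (3·30² + 23)/(2·27) ≡ 26/23. 23⁻¹ ≡ 27 (mod 31), so λ ≡ 26·27 ≡ 20.
  x = λ² - 30 - 30 = 400 - 60 ≡ 30; y = λ·(30 - 30) - 27 ≡ 4. → (30, 4)
3B: (30, 4) + (30, 27): same x and y₁ ≡ -y₂, so the sum is ∞.
3B = ∞.
Finally 2A + 3B:
(24, 30) + ∞ = (24, 30) (identity).

(24, 30)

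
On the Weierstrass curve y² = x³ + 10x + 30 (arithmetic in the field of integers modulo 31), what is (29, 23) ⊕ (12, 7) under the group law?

(29, 23) + (12, 7). λ = (7 - 23)/(12 - 29) ≡ 15/14 mod 31. 14⁻¹ ≡ 20 (mod 31), so λ ≡ 21.
  x = λ² - 29 - 12 = 441 - 41 ≡ 28; y = λ·(29 - 28) - 23 ≡ 29. → (28, 29)

(28, 29)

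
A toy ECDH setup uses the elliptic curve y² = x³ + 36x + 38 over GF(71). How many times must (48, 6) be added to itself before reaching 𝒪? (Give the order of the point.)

2P: tangent at (48, 6): λ = (3·48² + 36)/(2·6) ≡ 61/12. 12⁻¹ ≡ 6 (mod 71) since 12·6 = 72 ≡ 1, so λ ≡ 61·6 ≡ 11.
  x = λ² - 48 - 48 = 121 - 96 ≡ 25; y = λ·(48 - 25) - 6 ≡ 34. → (25, 34)
3P: (25, 34) + (48, 6). λ = (6 - 34)/(48 - 25) ≡ 43/23 mod 71. 23⁻¹ ≡ 34 (mod 71), so λ ≡ 42.
  x = λ² - 25 - 48 = 1764 - 73 ≡ 58; y = λ·(25 - 58) - 34 ≡ 0. → (58, 0)
4P: (58, 0) + (48, 6). λ = (6 - 0)/(48 - 58) ≡ 6/61 mod 71. 61⁻¹ ≡ 7 (mod 71), so λ ≡ 42.
  x = λ² - 58 - 48 = 1764 - 106 ≡ 25; y = λ·(58 - 25) - 0 ≡ 37. → (25, 37)
5P: (25, 37) + (48, 6). λ = (6 - 37)/(48 - 25) ≡ 40/23 mod 71. 23⁻¹ ≡ 34 (mod 71), so λ ≡ 11.
  x = λ² - 25 - 48 = 121 - 73 ≡ 48; y = λ·(25 - 48) - 37 ≡ 65. → (48, 65)
6P: (48, 65) + (48, 6): same x and y₁ ≡ -y₂, so the sum is 𝒪.
6P = 𝒪, so the order is 6.

6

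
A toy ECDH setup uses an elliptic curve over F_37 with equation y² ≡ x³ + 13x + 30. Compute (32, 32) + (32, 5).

The two points share x = 32 and their y-coordinates satisfy 32 + 5 ≡ 0 (mod 37), so they are inverses. Their sum is O.

O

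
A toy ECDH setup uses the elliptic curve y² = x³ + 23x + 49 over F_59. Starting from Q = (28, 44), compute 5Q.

(27, 23)

Repeated addition: build up to 5Q.
2Q: tangent at (28, 44): λ = (3·28² + 23)/(2·44) ≡ 15/29. 29⁻¹ ≡ 57 (mod 59), so λ ≡ 15·57 ≡ 29.
  x = λ² - 28 - 28 = 841 - 56 ≡ 18; y = λ·(28 - 18) - 44 ≡ 10. → (18, 10)
3Q: (18, 10) + (28, 44). λ = (44 - 10)/(28 - 18) ≡ 34/10 mod 59. 10⁻¹ ≡ 6 (mod 59), so λ ≡ 27.
  x = λ² - 18 - 28 = 729 - 46 ≡ 34; y = λ·(18 - 34) - 10 ≡ 30. → (34, 30)
4Q: (34, 30) + (28, 44). λ = (44 - 30)/(28 - 34) ≡ 14/53 mod 59. 53⁻¹ ≡ 49 (mod 59), so λ ≡ 37.
  x = λ² - 34 - 28 = 1369 - 62 ≡ 9; y = λ·(34 - 9) - 30 ≡ 10. → (9, 10)
5Q: (9, 10) + (28, 44). λ = (44 - 10)/(28 - 9) ≡ 34/19 mod 59. 19⁻¹ ≡ 28 (mod 59) since 19·28 = 532 ≡ 1, so λ ≡ 8.
  x = λ² - 9 - 28 = 64 - 37 ≡ 27; y = λ·(9 - 27) - 10 ≡ 23. → (27, 23)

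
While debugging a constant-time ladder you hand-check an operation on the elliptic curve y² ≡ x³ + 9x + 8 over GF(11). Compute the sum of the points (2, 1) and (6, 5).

(4, 8)

(2, 1) + (6, 5). λ = (5 - 1)/(6 - 2) ≡ 4/4 mod 11. 4⁻¹ ≡ 3 (mod 11), so λ ≡ 1.
  x = λ² - 2 - 6 = 1 - 8 ≡ 4; y = λ·(2 - 4) - 1 ≡ 8. → (4, 8)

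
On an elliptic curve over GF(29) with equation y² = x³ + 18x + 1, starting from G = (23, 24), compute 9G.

(11, 15)

Double-and-add on 9 = (1001)₂. Start with G = (23, 24) for the leading 1-bit.
double: tangent at (23, 24): λ = (3·23² + 18)/(2·24) ≡ 10/19. 19⁻¹ ≡ 26 (mod 29) since 19·26 = 494 ≡ 1, so λ ≡ 10·26 ≡ 28.
  x = λ² - 23 - 23 = 784 - 46 ≡ 13; y = λ·(23 - 13) - 24 ≡ 24. → (13, 24)
double: tangent at (13, 24): λ = (3·13² + 18)/(2·24) ≡ 3/19. 19⁻¹ ≡ 26 (mod 29), so λ ≡ 3·26 ≡ 20.
  x = λ² - 13 - 13 = 400 - 26 ≡ 26; y = λ·(13 - 26) - 24 ≡ 6. → (26, 6)
double: tangent at (26, 6): λ = (3·26² + 18)/(2·6) ≡ 16/12. 12⁻¹ ≡ 17 (mod 29) since 12·17 = 204 ≡ 1, so λ ≡ 16·17 ≡ 11.
  x = λ² - 26 - 26 = 121 - 52 ≡ 11; y = λ·(26 - 11) - 6 ≡ 14. → (11, 14)
add G: (11, 14) + (23, 24). λ = (24 - 14)/(23 - 11) ≡ 10/12 mod 29. 12⁻¹ ≡ 17 (mod 29) since 12·17 = 204 ≡ 1, so λ ≡ 25.
  x = λ² - 11 - 23 = 625 - 34 ≡ 11; y = λ·(11 - 11) - 14 ≡ 15. → (11, 15)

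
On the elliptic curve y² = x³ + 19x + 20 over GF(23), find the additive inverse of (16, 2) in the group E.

(16, 21)

-(16, 2) = (16, -2 mod 23) = (16, 21).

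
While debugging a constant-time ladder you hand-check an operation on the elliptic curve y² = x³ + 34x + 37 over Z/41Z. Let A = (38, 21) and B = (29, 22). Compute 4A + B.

(5, 2)

First 4A:
Double-and-add on 4 = (100)₂. Start with A = (38, 21) for the leading 1-bit.
double: tangent at (38, 21): λ = (3·38² + 34)/(2·21) ≡ 20/1. 1⁻¹ ≡ 1 (mod 41), so λ ≡ 20·1 ≡ 20.
  x = λ² - 38 - 38 = 400 - 76 ≡ 37; y = λ·(38 - 37) - 21 ≡ 40. → (37, 40)
double: tangent at (37, 40): λ = (3·37² + 34)/(2·40) ≡ 0/39. 39⁻¹ ≡ 20 (mod 41), so λ ≡ 0·20 ≡ 0.
  x = λ² - 37 - 37 = 0 - 74 ≡ 8; y = λ·(37 - 8) - 40 ≡ 1. → (8, 1)
4A = (8, 1).
Finally 4A + B:
(8, 1) + (29, 22). λ = (22 - 1)/(29 - 8) ≡ 21/21 mod 41. 21⁻¹ ≡ 2 (mod 41), so λ ≡ 1.
  x = λ² - 8 - 29 = 1 - 37 ≡ 5; y = λ·(8 - 5) - 1 ≡ 2. → (5, 2)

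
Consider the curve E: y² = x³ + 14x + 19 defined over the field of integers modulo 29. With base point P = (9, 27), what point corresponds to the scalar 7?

Double-and-add on 7 = (111)₂. Start with P = (9, 27) for the leading 1-bit.
double: tangent at (9, 27): λ = (3·9² + 14)/(2·27) ≡ 25/25. 25⁻¹ ≡ 7 (mod 29) since 25·7 = 175 ≡ 1, so λ ≡ 25·7 ≡ 1.
  x = λ² - 9 - 9 = 1 - 18 ≡ 12; y = λ·(9 - 12) - 27 ≡ 28. → (12, 28)
add P: (12, 28) + (9, 27). λ = (27 - 28)/(9 - 12) ≡ 28/26 mod 29. 26⁻¹ ≡ 19 (mod 29), so λ ≡ 10.
  x = λ² - 12 - 9 = 100 - 21 ≡ 21; y = λ·(12 - 21) - 28 ≡ 27. → (21, 27)
double: tangent at (21, 27): λ = (3·21² + 14)/(2·27) ≡ 3/25. 25⁻¹ ≡ 7 (mod 29), so λ ≡ 3·7 ≡ 21.
  x = λ² - 21 - 21 = 441 - 42 ≡ 22; y = λ·(21 - 22) - 27 ≡ 10. → (22, 10)
add P: (22, 10) + (9, 27). λ = (27 - 10)/(9 - 22) ≡ 17/16 mod 29. 16⁻¹ ≡ 20 (mod 29), so λ ≡ 21.
  x = λ² - 22 - 9 = 441 - 31 ≡ 4; y = λ·(22 - 4) - 10 ≡ 20. → (4, 20)

(4, 20)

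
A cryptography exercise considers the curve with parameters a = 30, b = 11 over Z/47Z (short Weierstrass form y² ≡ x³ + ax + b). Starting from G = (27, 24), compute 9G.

(36, 18)

Repeated addition: build up to 9G.
2G: tangent at (27, 24): λ = (3·27² + 30)/(2·24) ≡ 8/1. 1⁻¹ ≡ 1 (mod 47), so λ ≡ 8·1 ≡ 8.
  x = λ² - 27 - 27 = 64 - 54 ≡ 10; y = λ·(27 - 10) - 24 ≡ 18. → (10, 18)
3G: (10, 18) + (27, 24). λ = (24 - 18)/(27 - 10) ≡ 6/17 mod 47. 17⁻¹ ≡ 36 (mod 47) since 17·36 = 612 ≡ 1, so λ ≡ 28.
  x = λ² - 10 - 27 = 784 - 37 ≡ 42; y = λ·(10 - 42) - 18 ≡ 26. → (42, 26)
4G: (42, 26) + (27, 24). λ = (24 - 26)/(27 - 42) ≡ 45/32 mod 47. 32⁻¹ ≡ 25 (mod 47), so λ ≡ 44.
  x = λ² - 42 - 27 = 1936 - 69 ≡ 34; y = λ·(42 - 34) - 26 ≡ 44. → (34, 44)
5G: (34, 44) + (27, 24). λ = (24 - 44)/(27 - 34) ≡ 27/40 mod 47. 40⁻¹ ≡ 20 (mod 47) since 40·20 = 800 ≡ 1, so λ ≡ 23.
  x = λ² - 34 - 27 = 529 - 61 ≡ 45; y = λ·(34 - 45) - 44 ≡ 32. → (45, 32)
6G: (45, 32) + (27, 24). λ = (24 - 32)/(27 - 45) ≡ 39/29 mod 47. 29⁻¹ ≡ 13 (mod 47) since 29·13 = 377 ≡ 1, so λ ≡ 37.
  x = λ² - 45 - 27 = 1369 - 72 ≡ 28; y = λ·(45 - 28) - 32 ≡ 33. → (28, 33)
7G: (28, 33) + (27, 24). λ = (24 - 33)/(27 - 28) ≡ 38/46 mod 47. 46⁻¹ ≡ 46 (mod 47) since 46·46 = 2116 ≡ 1, so λ ≡ 9.
  x = λ² - 28 - 27 = 81 - 55 ≡ 26; y = λ·(28 - 26) - 33 ≡ 32. → (26, 32)
8G: (26, 32) + (27, 24). λ = (24 - 32)/(27 - 26) ≡ 39/1 mod 47. 1⁻¹ ≡ 1 (mod 47) since 1·1 = 1 ≡ 1, so λ ≡ 39.
  x = λ² - 26 - 27 = 1521 - 53 ≡ 11; y = λ·(26 - 11) - 32 ≡ 36. → (11, 36)
9G: (11, 36) + (27, 24). λ = (24 - 36)/(27 - 11) ≡ 35/16 mod 47. 16⁻¹ ≡ 3 (mod 47), so λ ≡ 11.
  x = λ² - 11 - 27 = 121 - 38 ≡ 36; y = λ·(11 - 36) - 36 ≡ 18. → (36, 18)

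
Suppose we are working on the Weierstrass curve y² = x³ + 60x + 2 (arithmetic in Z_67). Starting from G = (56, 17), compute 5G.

Double-and-add on 5 = (101)₂. Start with G = (56, 17) for the leading 1-bit.
double: tangent at (56, 17): λ = (3·56² + 60)/(2·17) ≡ 21/34. 34⁻¹ ≡ 2 (mod 67), so λ ≡ 21·2 ≡ 42.
  x = λ² - 56 - 56 = 1764 - 112 ≡ 44; y = λ·(56 - 44) - 17 ≡ 18. → (44, 18)
double: tangent at (44, 18): λ = (3·44² + 60)/(2·18) ≡ 39/36. 36⁻¹ ≡ 54 (mod 67), so λ ≡ 39·54 ≡ 29.
  x = λ² - 44 - 44 = 841 - 88 ≡ 16; y = λ·(44 - 16) - 18 ≡ 57. → (16, 57)
add G: (16, 57) + (56, 17). λ = (17 - 57)/(56 - 16) ≡ 27/40 mod 67. 40⁻¹ ≡ 62 (mod 67) since 40·62 = 2480 ≡ 1, so λ ≡ 66.
  x = λ² - 16 - 56 = 4356 - 72 ≡ 63; y = λ·(16 - 63) - 57 ≡ 57. → (63, 57)

(63, 57)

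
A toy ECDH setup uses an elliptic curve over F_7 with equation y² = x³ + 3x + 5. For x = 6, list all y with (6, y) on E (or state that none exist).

1, 6

x³ + 3x + 5 = 239 ≡ 1 (mod 7).
Square roots of 1 mod 7: 1 and 6 (since 1² = 1 ≡ 1).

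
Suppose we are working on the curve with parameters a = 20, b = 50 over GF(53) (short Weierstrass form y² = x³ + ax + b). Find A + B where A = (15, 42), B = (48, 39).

(36, 37)

(15, 42) + (48, 39). λ = (39 - 42)/(48 - 15) ≡ 50/33 mod 53. 33⁻¹ ≡ 45 (mod 53), so λ ≡ 24.
  x = λ² - 15 - 48 = 576 - 63 ≡ 36; y = λ·(15 - 36) - 42 ≡ 37. → (36, 37)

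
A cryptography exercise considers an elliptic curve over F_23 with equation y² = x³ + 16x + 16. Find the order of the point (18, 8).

2P: tangent at (18, 8): λ = (3·18² + 16)/(2·8) ≡ 22/16. 16⁻¹ ≡ 13 (mod 23), so λ ≡ 22·13 ≡ 10.
  x = λ² - 18 - 18 = 100 - 36 ≡ 18; y = λ·(18 - 18) - 8 ≡ 15. → (18, 15)
3P: (18, 15) + (18, 8): same x and y₁ ≡ -y₂, so the sum is 𝒪.
3P = 𝒪, so the order is 3.

3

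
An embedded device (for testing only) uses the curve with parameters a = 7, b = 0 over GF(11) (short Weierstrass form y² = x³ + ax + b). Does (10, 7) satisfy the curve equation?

no

y² = 7² ≡ 5; x³ + 7x + 0 = 1070 ≡ 3 (mod 11). 5 ≠ 3.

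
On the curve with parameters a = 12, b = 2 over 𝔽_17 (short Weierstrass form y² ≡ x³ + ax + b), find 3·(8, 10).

(12, 15)

Write Q = (8, 10).
Repeated addition: build up to 3Q.
2Q: tangent at (8, 10): λ = (3·8² + 12)/(2·10) ≡ 0/3. 3⁻¹ ≡ 6 (mod 17), so λ ≡ 0·6 ≡ 0.
  x = λ² - 8 - 8 = 0 - 16 ≡ 1; y = λ·(8 - 1) - 10 ≡ 7. → (1, 7)
3Q: (1, 7) + (8, 10). λ = (10 - 7)/(8 - 1) ≡ 3/7 mod 17. 7⁻¹ ≡ 5 (mod 17), so λ ≡ 15.
  x = λ² - 1 - 8 = 225 - 9 ≡ 12; y = λ·(1 - 12) - 7 ≡ 15. → (12, 15)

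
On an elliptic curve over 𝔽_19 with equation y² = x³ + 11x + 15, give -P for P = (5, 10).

-(5, 10) = (5, -10 mod 19) = (5, 9).

(5, 9)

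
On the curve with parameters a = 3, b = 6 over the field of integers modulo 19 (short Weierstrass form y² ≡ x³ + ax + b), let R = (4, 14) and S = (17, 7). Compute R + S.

(4, 14) + (17, 7). λ = (7 - 14)/(17 - 4) ≡ 12/13 mod 19. 13⁻¹ ≡ 3 (mod 19), so λ ≡ 17.
  x = λ² - 4 - 17 = 289 - 21 ≡ 2; y = λ·(4 - 2) - 14 ≡ 1. → (2, 1)

(2, 1)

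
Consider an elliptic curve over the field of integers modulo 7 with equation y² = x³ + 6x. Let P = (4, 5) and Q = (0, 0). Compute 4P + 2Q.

O

First 4P:
Double-and-add on 4 = (100)₂. Start with P = (4, 5) for the leading 1-bit.
double: tangent at (4, 5): λ = (3·4² + 6)/(2·5) ≡ 5/3. 3⁻¹ ≡ 5 (mod 7) since 3·5 = 15 ≡ 1, so λ ≡ 5·5 ≡ 4.
  x = λ² - 4 - 4 = 16 - 8 ≡ 1; y = λ·(4 - 1) - 5 ≡ 0. → (1, 0)
double: (1, 0) + (1, 0): same x and y₁ ≡ -y₂, so the sum is O.
4P = O.
Next 2Q:
Repeated addition: build up to 2Q.
2Q: (0, 0) + (0, 0): same x and y₁ ≡ -y₂, so the sum is O.
2Q = O.
Finally 4P + 2Q:
O + O = O (identity).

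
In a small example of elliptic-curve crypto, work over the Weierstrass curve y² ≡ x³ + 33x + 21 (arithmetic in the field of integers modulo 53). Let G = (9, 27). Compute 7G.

(26, 45)

Repeated addition: build up to 7G.
2G: tangent at (9, 27): λ = (3·9² + 33)/(2·27) ≡ 11/1. 1⁻¹ ≡ 1 (mod 53), so λ ≡ 11·1 ≡ 11.
  x = λ² - 9 - 9 = 121 - 18 ≡ 50; y = λ·(9 - 50) - 27 ≡ 52. → (50, 52)
3G: (50, 52) + (9, 27). λ = (27 - 52)/(9 - 50) ≡ 28/12 mod 53. 12⁻¹ ≡ 31 (mod 53), so λ ≡ 20.
  x = λ² - 50 - 9 = 400 - 59 ≡ 23; y = λ·(50 - 23) - 52 ≡ 11. → (23, 11)
4G: (23, 11) + (9, 27). λ = (27 - 11)/(9 - 23) ≡ 16/39 mod 53. 39⁻¹ ≡ 34 (mod 53), so λ ≡ 14.
  x = λ² - 23 - 9 = 196 - 32 ≡ 5; y = λ·(23 - 5) - 11 ≡ 29. → (5, 29)
5G: (5, 29) + (9, 27). λ = (27 - 29)/(9 - 5) ≡ 51/4 mod 53. 4⁻¹ ≡ 40 (mod 53), so λ ≡ 26.
  x = λ² - 5 - 9 = 676 - 14 ≡ 26; y = λ·(5 - 26) - 29 ≡ 8. → (26, 8)
6G: (26, 8) + (9, 27). λ = (27 - 8)/(9 - 26) ≡ 19/36 mod 53. 36⁻¹ ≡ 28 (mod 53), so λ ≡ 2.
  x = λ² - 26 - 9 = 4 - 35 ≡ 22; y = λ·(26 - 22) - 8 ≡ 0. → (22, 0)
7G: (22, 0) + (9, 27). λ = (27 - 0)/(9 - 22) ≡ 27/40 mod 53. 40⁻¹ ≡ 4 (mod 53), so λ ≡ 2.
  x = λ² - 22 - 9 = 4 - 31 ≡ 26; y = λ·(22 - 26) - 0 ≡ 45. → (26, 45)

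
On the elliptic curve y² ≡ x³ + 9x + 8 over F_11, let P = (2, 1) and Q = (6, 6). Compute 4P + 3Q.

First 4P:
Double-and-add on 4 = (100)₂. Start with P = (2, 1) for the leading 1-bit.
double: tangent at (2, 1): λ = (3·2² + 9)/(2·1) ≡ 10/2. 2⁻¹ ≡ 6 (mod 11), so λ ≡ 10·6 ≡ 5.
  x = λ² - 2 - 2 = 25 - 4 ≡ 10; y = λ·(2 - 10) - 1 ≡ 3. → (10, 3)
double: tangent at (10, 3): λ = (3·10² + 9)/(2·3) ≡ 1/6. 6⁻¹ ≡ 2 (mod 11) since 6·2 = 12 ≡ 1, so λ ≡ 1·2 ≡ 2.
  x = λ² - 10 - 10 = 4 - 20 ≡ 6; y = λ·(10 - 6) - 3 ≡ 5. → (6, 5)
4P = (6, 5).
Next 3Q:
Repeated addition: build up to 3Q.
2Q: tangent at (6, 6): λ = (3·6² + 9)/(2·6) ≡ 7/1. 1⁻¹ ≡ 1 (mod 11), so λ ≡ 7·1 ≡ 7.
  x = λ² - 6 - 6 = 49 - 12 ≡ 4; y = λ·(6 - 4) - 6 ≡ 8. → (4, 8)
3Q: (4, 8) + (6, 6). λ = (6 - 8)/(6 - 4) ≡ 9/2 mod 11. 2⁻¹ ≡ 6 (mod 11) since 2·6 = 12 ≡ 1, so λ ≡ 10.
  x = λ² - 4 - 6 = 100 - 10 ≡ 2; y = λ·(4 - 2) - 8 ≡ 1. → (2, 1)
3Q = (2, 1).
Finally 4P + 3Q:
(6, 5) + (2, 1). λ = (1 - 5)/(2 - 6) ≡ 7/7 mod 11. 7⁻¹ ≡ 8 (mod 11), so λ ≡ 1.
  x = λ² - 6 - 2 = 1 - 8 ≡ 4; y = λ·(6 - 4) - 5 ≡ 8. → (4, 8)

(4, 8)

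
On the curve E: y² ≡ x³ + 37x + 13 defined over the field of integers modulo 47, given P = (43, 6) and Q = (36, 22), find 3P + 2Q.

(11, 24)

First 3P:
Repeated addition: build up to 3P.
2P: tangent at (43, 6): λ = (3·43² + 37)/(2·6) ≡ 38/12. 12⁻¹ ≡ 4 (mod 47) since 12·4 = 48 ≡ 1, so λ ≡ 38·4 ≡ 11.
  x = λ² - 43 - 43 = 121 - 86 ≡ 35; y = λ·(43 - 35) - 6 ≡ 35. → (35, 35)
3P: (35, 35) + (43, 6). λ = (6 - 35)/(43 - 35) ≡ 18/8 mod 47. 8⁻¹ ≡ 6 (mod 47) since 8·6 = 48 ≡ 1, so λ ≡ 14.
  x = λ² - 35 - 43 = 196 - 78 ≡ 24; y = λ·(35 - 24) - 35 ≡ 25. → (24, 25)
3P = (24, 25).
Next 2Q:
Repeated addition: build up to 2Q.
2Q: tangent at (36, 22): λ = (3·36² + 37)/(2·22) ≡ 24/44. 44⁻¹ ≡ 31 (mod 47), so λ ≡ 24·31 ≡ 39.
  x = λ² - 36 - 36 = 1521 - 72 ≡ 39; y = λ·(36 - 39) - 22 ≡ 2. → (39, 2)
2Q = (39, 2).
Finally 3P + 2Q:
(24, 25) + (39, 2). λ = (2 - 25)/(39 - 24) ≡ 24/15 mod 47. 15⁻¹ ≡ 22 (mod 47) since 15·22 = 330 ≡ 1, so λ ≡ 11.
  x = λ² - 24 - 39 = 121 - 63 ≡ 11; y = λ·(24 - 11) - 25 ≡ 24. → (11, 24)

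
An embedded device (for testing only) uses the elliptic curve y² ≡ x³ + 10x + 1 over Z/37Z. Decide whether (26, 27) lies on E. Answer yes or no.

y² = 27² ≡ 26; x³ + 10x + 1 = 17837 ≡ 3 (mod 37). 26 ≠ 3.

no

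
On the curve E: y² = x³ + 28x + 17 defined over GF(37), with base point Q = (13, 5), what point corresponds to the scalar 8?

Repeated addition: build up to 8Q.
2Q: tangent at (13, 5): λ = (3·13² + 28)/(2·5) ≡ 17/10. 10⁻¹ ≡ 26 (mod 37), so λ ≡ 17·26 ≡ 35.
  x = λ² - 13 - 13 = 1225 - 26 ≡ 15; y = λ·(13 - 15) - 5 ≡ 36. → (15, 36)
3Q: (15, 36) + (13, 5). λ = (5 - 36)/(13 - 15) ≡ 6/35 mod 37. 35⁻¹ ≡ 18 (mod 37), so λ ≡ 34.
  x = λ² - 15 - 13 = 1156 - 28 ≡ 18; y = λ·(15 - 18) - 36 ≡ 10. → (18, 10)
4Q: (18, 10) + (13, 5). λ = (5 - 10)/(13 - 18) ≡ 32/32 mod 37. 32⁻¹ ≡ 22 (mod 37), so λ ≡ 1.
  x = λ² - 18 - 13 = 1 - 31 ≡ 7; y = λ·(18 - 7) - 10 ≡ 1. → (7, 1)
5Q: (7, 1) + (13, 5). λ = (5 - 1)/(13 - 7) ≡ 4/6 mod 37. 6⁻¹ ≡ 31 (mod 37), so λ ≡ 13.
  x = λ² - 7 - 13 = 169 - 20 ≡ 1; y = λ·(7 - 1) - 1 ≡ 3. → (1, 3)
6Q: (1, 3) + (13, 5). λ = (5 - 3)/(13 - 1) ≡ 2/12 mod 37. 12⁻¹ ≡ 34 (mod 37) since 12·34 = 408 ≡ 1, so λ ≡ 31.
  x = λ² - 1 - 13 = 961 - 14 ≡ 22; y = λ·(1 - 22) - 3 ≡ 12. → (22, 12)
7Q: (22, 12) + (13, 5). λ = (5 - 12)/(13 - 22) ≡ 30/28 mod 37. 28⁻¹ ≡ 4 (mod 37), so λ ≡ 9.
  x = λ² - 22 - 13 = 81 - 35 ≡ 9; y = λ·(22 - 9) - 12 ≡ 31. → (9, 31)
8Q: (9, 31) + (13, 5). λ = (5 - 31)/(13 - 9) ≡ 11/4 mod 37. 4⁻¹ ≡ 28 (mod 37) since 4·28 = 112 ≡ 1, so λ ≡ 12.
  x = λ² - 9 - 13 = 144 - 22 ≡ 11; y = λ·(9 - 11) - 31 ≡ 19. → (11, 19)

(11, 19)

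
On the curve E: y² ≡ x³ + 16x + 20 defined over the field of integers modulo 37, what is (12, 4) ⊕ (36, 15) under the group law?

(12, 4) + (36, 15). λ = (15 - 4)/(36 - 12) ≡ 11/24 mod 37. 24⁻¹ ≡ 17 (mod 37), so λ ≡ 2.
  x = λ² - 12 - 36 = 4 - 48 ≡ 30; y = λ·(12 - 30) - 4 ≡ 34. → (30, 34)

(30, 34)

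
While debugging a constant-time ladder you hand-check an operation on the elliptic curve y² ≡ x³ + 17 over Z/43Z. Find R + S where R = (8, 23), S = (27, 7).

(8, 23) + (27, 7). λ = (7 - 23)/(27 - 8) ≡ 27/19 mod 43. 19⁻¹ ≡ 34 (mod 43) since 19·34 = 646 ≡ 1, so λ ≡ 15.
  x = λ² - 8 - 27 = 225 - 35 ≡ 18; y = λ·(8 - 18) - 23 ≡ 42. → (18, 42)

(18, 42)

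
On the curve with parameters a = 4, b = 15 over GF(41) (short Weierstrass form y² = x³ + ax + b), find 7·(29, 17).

Write Q = (29, 17).
Double-and-add on 7 = (111)₂. Start with Q = (29, 17) for the leading 1-bit.
double: tangent at (29, 17): λ = (3·29² + 4)/(2·17) ≡ 26/34. 34⁻¹ ≡ 35 (mod 41), so λ ≡ 26·35 ≡ 8.
  x = λ² - 29 - 29 = 64 - 58 ≡ 6; y = λ·(29 - 6) - 17 ≡ 3. → (6, 3)
add Q: (6, 3) + (29, 17). λ = (17 - 3)/(29 - 6) ≡ 14/23 mod 41. 23⁻¹ ≡ 25 (mod 41), so λ ≡ 22.
  x = λ² - 6 - 29 = 484 - 35 ≡ 39; y = λ·(6 - 39) - 3 ≡ 9. → (39, 9)
double: tangent at (39, 9): λ = (3·39² + 4)/(2·9) ≡ 16/18. 18⁻¹ ≡ 16 (mod 41), so λ ≡ 16·16 ≡ 10.
  x = λ² - 39 - 39 = 100 - 78 ≡ 22; y = λ·(39 - 22) - 9 ≡ 38. → (22, 38)
add Q: (22, 38) + (29, 17). λ = (17 - 38)/(29 - 22) ≡ 20/7 mod 41. 7⁻¹ ≡ 6 (mod 41) since 7·6 = 42 ≡ 1, so λ ≡ 38.
  x = λ² - 22 - 29 = 1444 - 51 ≡ 40; y = λ·(22 - 40) - 38 ≡ 16. → (40, 16)

(40, 16)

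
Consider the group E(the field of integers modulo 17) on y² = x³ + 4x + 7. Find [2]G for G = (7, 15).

(16, 6)

tangent at (7, 15): λ = (3·7² + 4)/(2·15) ≡ 15/13. 13⁻¹ ≡ 4 (mod 17), so λ ≡ 15·4 ≡ 9.
  x = λ² - 7 - 7 = 81 - 14 ≡ 16; y = λ·(7 - 16) - 15 ≡ 6. → (16, 6)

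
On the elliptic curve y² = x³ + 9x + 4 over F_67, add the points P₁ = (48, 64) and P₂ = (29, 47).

(48, 64) + (29, 47). λ = (47 - 64)/(29 - 48) ≡ 50/48 mod 67. 48⁻¹ ≡ 7 (mod 67), so λ ≡ 15.
  x = λ² - 48 - 29 = 225 - 77 ≡ 14; y = λ·(48 - 14) - 64 ≡ 44. → (14, 44)

(14, 44)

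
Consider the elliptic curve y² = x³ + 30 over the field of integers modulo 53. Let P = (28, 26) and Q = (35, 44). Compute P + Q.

(15, 15)

(28, 26) + (35, 44). λ = (44 - 26)/(35 - 28) ≡ 18/7 mod 53. 7⁻¹ ≡ 38 (mod 53), so λ ≡ 48.
  x = λ² - 28 - 35 = 2304 - 63 ≡ 15; y = λ·(28 - 15) - 26 ≡ 15. → (15, 15)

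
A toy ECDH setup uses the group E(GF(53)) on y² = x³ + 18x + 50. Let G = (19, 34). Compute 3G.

(36, 48)

Repeated addition: build up to 3G.
2G: tangent at (19, 34): λ = (3·19² + 18)/(2·34) ≡ 41/15. 15⁻¹ ≡ 46 (mod 53) since 15·46 = 690 ≡ 1, so λ ≡ 41·46 ≡ 31.
  x = λ² - 19 - 19 = 961 - 38 ≡ 22; y = λ·(19 - 22) - 34 ≡ 32. → (22, 32)
3G: (22, 32) + (19, 34). λ = (34 - 32)/(19 - 22) ≡ 2/50 mod 53. 50⁻¹ ≡ 35 (mod 53), so λ ≡ 17.
  x = λ² - 22 - 19 = 289 - 41 ≡ 36; y = λ·(22 - 36) - 32 ≡ 48. → (36, 48)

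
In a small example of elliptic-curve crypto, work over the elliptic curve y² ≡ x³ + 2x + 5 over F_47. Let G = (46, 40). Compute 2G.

(11, 18)

tangent at (46, 40): λ = (3·46² + 2)/(2·40) ≡ 5/33. 33⁻¹ ≡ 10 (mod 47), so λ ≡ 5·10 ≡ 3.
  x = λ² - 46 - 46 = 9 - 92 ≡ 11; y = λ·(46 - 11) - 40 ≡ 18. → (11, 18)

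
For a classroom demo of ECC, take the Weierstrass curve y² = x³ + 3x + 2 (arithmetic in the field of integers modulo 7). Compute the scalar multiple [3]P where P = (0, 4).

Repeated addition: build up to 3P.
2P: tangent at (0, 4): λ = (3·0² + 3)/(2·4) ≡ 3/1. 1⁻¹ ≡ 1 (mod 7), so λ ≡ 3·1 ≡ 3.
  x = λ² - 0 - 0 = 9 - 0 ≡ 2; y = λ·(0 - 2) - 4 ≡ 4. → (2, 4)
3P: (2, 4) + (0, 4). λ = (4 - 4)/(0 - 2) ≡ 0/5 mod 7. 5⁻¹ ≡ 3 (mod 7), so λ ≡ 0.
  x = λ² - 2 - 0 = 0 - 2 ≡ 5; y = λ·(2 - 5) - 4 ≡ 3. → (5, 3)

(5, 3)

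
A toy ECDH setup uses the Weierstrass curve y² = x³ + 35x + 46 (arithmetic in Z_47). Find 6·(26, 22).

Write P = (26, 22).
Repeated addition: build up to 6P.
2P: tangent at (26, 22): λ = (3·26² + 35)/(2·22) ≡ 42/44. 44⁻¹ ≡ 31 (mod 47) since 44·31 = 1364 ≡ 1, so λ ≡ 42·31 ≡ 33.
  x = λ² - 26 - 26 = 1089 - 52 ≡ 3; y = λ·(26 - 3) - 22 ≡ 32. → (3, 32)
3P: (3, 32) + (26, 22). λ = (22 - 32)/(26 - 3) ≡ 37/23 mod 47. 23⁻¹ ≡ 45 (mod 47), so λ ≡ 20.
  x = λ² - 3 - 26 = 400 - 29 ≡ 42; y = λ·(3 - 42) - 32 ≡ 34. → (42, 34)
4P: (42, 34) + (26, 22). λ = (22 - 34)/(26 - 42) ≡ 35/31 mod 47. 31⁻¹ ≡ 44 (mod 47) since 31·44 = 1364 ≡ 1, so λ ≡ 36.
  x = λ² - 42 - 26 = 1296 - 68 ≡ 6; y = λ·(42 - 6) - 34 ≡ 40. → (6, 40)
5P: (6, 40) + (26, 22). λ = (22 - 40)/(26 - 6) ≡ 29/20 mod 47. 20⁻¹ ≡ 40 (mod 47) since 20·40 = 800 ≡ 1, so λ ≡ 32.
  x = λ² - 6 - 26 = 1024 - 32 ≡ 5; y = λ·(6 - 5) - 40 ≡ 39. → (5, 39)
6P: (5, 39) + (26, 22). λ = (22 - 39)/(26 - 5) ≡ 30/21 mod 47. 21⁻¹ ≡ 9 (mod 47) since 21·9 = 189 ≡ 1, so λ ≡ 35.
  x = λ² - 5 - 26 = 1225 - 31 ≡ 19; y = λ·(5 - 19) - 39 ≡ 35. → (19, 35)

(19, 35)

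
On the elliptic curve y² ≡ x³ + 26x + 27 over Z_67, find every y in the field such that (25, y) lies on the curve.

17, 50

x³ + 26x + 27 = 16302 ≡ 21 (mod 67).
Square roots of 21 mod 67: 17 and 50 (since 17² = 289 ≡ 21).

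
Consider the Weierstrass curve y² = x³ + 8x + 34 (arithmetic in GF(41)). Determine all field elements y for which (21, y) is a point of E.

x³ + 8x + 34 = 9463 ≡ 33 (mod 41).
Square roots of 33 mod 41: 19 and 22 (since 19² = 361 ≡ 33).

19, 22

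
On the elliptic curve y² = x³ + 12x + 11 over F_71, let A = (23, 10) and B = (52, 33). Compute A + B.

(6, 50)

(23, 10) + (52, 33). λ = (33 - 10)/(52 - 23) ≡ 23/29 mod 71. 29⁻¹ ≡ 49 (mod 71) since 29·49 = 1421 ≡ 1, so λ ≡ 62.
  x = λ² - 23 - 52 = 3844 - 75 ≡ 6; y = λ·(23 - 6) - 10 ≡ 50. → (6, 50)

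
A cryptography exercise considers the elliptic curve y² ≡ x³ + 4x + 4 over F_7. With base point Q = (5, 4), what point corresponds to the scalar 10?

Double-and-add on 10 = (1010)₂. Start with Q = (5, 4) for the leading 1-bit.
double: tangent at (5, 4): λ = (3·5² + 4)/(2·4) ≡ 2/1. 1⁻¹ ≡ 1 (mod 7), so λ ≡ 2·1 ≡ 2.
  x = λ² - 5 - 5 = 4 - 10 ≡ 1; y = λ·(5 - 1) - 4 ≡ 4. → (1, 4)
double: tangent at (1, 4): λ = (3·1² + 4)/(2·4) ≡ 0/1. 1⁻¹ ≡ 1 (mod 7), so λ ≡ 0·1 ≡ 0.
  x = λ² - 1 - 1 = 0 - 2 ≡ 5; y = λ·(1 - 5) - 4 ≡ 3. → (5, 3)
add Q: (5, 3) + (5, 4): same x and y₁ ≡ -y₂, so the sum is O.
double: O + O = O (identity).

O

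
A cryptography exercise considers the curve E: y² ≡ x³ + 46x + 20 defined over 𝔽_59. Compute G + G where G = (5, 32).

(47, 49)

tangent at (5, 32): λ = (3·5² + 46)/(2·32) ≡ 3/5. 5⁻¹ ≡ 12 (mod 59), so λ ≡ 3·12 ≡ 36.
  x = λ² - 5 - 5 = 1296 - 10 ≡ 47; y = λ·(5 - 47) - 32 ≡ 49. → (47, 49)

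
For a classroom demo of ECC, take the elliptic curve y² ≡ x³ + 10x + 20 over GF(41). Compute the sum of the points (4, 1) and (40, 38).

(37, 30)

(4, 1) + (40, 38). λ = (38 - 1)/(40 - 4) ≡ 37/36 mod 41. 36⁻¹ ≡ 8 (mod 41) since 36·8 = 288 ≡ 1, so λ ≡ 9.
  x = λ² - 4 - 40 = 81 - 44 ≡ 37; y = λ·(4 - 37) - 1 ≡ 30. → (37, 30)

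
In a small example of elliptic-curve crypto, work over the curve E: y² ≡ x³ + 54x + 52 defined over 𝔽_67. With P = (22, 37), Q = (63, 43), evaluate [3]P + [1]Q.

First 3P:
Repeated addition: build up to 3P.
2P: tangent at (22, 37): λ = (3·22² + 54)/(2·37) ≡ 32/7. 7⁻¹ ≡ 48 (mod 67) since 7·48 = 336 ≡ 1, so λ ≡ 32·48 ≡ 62.
  x = λ² - 22 - 22 = 3844 - 44 ≡ 48; y = λ·(22 - 48) - 37 ≡ 26. → (48, 26)
3P: (48, 26) + (22, 37). λ = (37 - 26)/(22 - 48) ≡ 11/41 mod 67. 41⁻¹ ≡ 18 (mod 67), so λ ≡ 64.
  x = λ² - 48 - 22 = 4096 - 70 ≡ 6; y = λ·(48 - 6) - 26 ≡ 49. → (6, 49)
3P = (6, 49).
Finally 3P + Q:
(6, 49) + (63, 43). λ = (43 - 49)/(63 - 6) ≡ 61/57 mod 67. 57⁻¹ ≡ 20 (mod 67) since 57·20 = 1140 ≡ 1, so λ ≡ 14.
  x = λ² - 6 - 63 = 196 - 69 ≡ 60; y = λ·(6 - 60) - 49 ≡ 66. → (60, 66)

(60, 66)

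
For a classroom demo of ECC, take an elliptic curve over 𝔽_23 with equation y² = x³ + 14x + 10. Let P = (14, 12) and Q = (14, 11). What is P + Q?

O

The two points share x = 14 and their y-coordinates satisfy 12 + 11 ≡ 0 (mod 23), so they are inverses. Their sum is the point at infinity.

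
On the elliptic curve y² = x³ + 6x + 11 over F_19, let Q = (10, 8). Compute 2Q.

tangent at (10, 8): λ = (3·10² + 6)/(2·8) ≡ 2/16. 16⁻¹ ≡ 6 (mod 19), so λ ≡ 2·6 ≡ 12.
  x = λ² - 10 - 10 = 144 - 20 ≡ 10; y = λ·(10 - 10) - 8 ≡ 11. → (10, 11)

(10, 11)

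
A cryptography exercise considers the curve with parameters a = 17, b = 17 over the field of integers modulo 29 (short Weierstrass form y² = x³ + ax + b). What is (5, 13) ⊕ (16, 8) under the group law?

(5, 13) + (16, 8). λ = (8 - 13)/(16 - 5) ≡ 24/11 mod 29. 11⁻¹ ≡ 8 (mod 29), so λ ≡ 18.
  x = λ² - 5 - 16 = 324 - 21 ≡ 13; y = λ·(5 - 13) - 13 ≡ 17. → (13, 17)

(13, 17)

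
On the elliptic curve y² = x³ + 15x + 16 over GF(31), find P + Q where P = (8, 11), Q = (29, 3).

(12, 23)

(8, 11) + (29, 3). λ = (3 - 11)/(29 - 8) ≡ 23/21 mod 31. 21⁻¹ ≡ 3 (mod 31), so λ ≡ 7.
  x = λ² - 8 - 29 = 49 - 37 ≡ 12; y = λ·(8 - 12) - 11 ≡ 23. → (12, 23)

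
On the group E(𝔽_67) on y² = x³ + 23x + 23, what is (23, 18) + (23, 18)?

tangent at (23, 18): λ = (3·23² + 23)/(2·18) ≡ 2/36. 36⁻¹ ≡ 54 (mod 67) since 36·54 = 1944 ≡ 1, so λ ≡ 2·54 ≡ 41.
  x = λ² - 23 - 23 = 1681 - 46 ≡ 27; y = λ·(23 - 27) - 18 ≡ 19. → (27, 19)

(27, 19)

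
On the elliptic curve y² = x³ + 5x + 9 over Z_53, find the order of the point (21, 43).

11

2P: tangent at (21, 43): λ = (3·21² + 5)/(2·43) ≡ 3/33. 33⁻¹ ≡ 45 (mod 53), so λ ≡ 3·45 ≡ 29.
  x = λ² - 21 - 21 = 841 - 42 ≡ 4; y = λ·(21 - 4) - 43 ≡ 26. → (4, 26)
3P: (4, 26) + (21, 43). λ = (43 - 26)/(21 - 4) ≡ 17/17 mod 53. 17⁻¹ ≡ 25 (mod 53), so λ ≡ 1.
  x = λ² - 4 - 21 = 1 - 25 ≡ 29; y = λ·(4 - 29) - 26 ≡ 2. → (29, 2)
4P: (29, 2) + (21, 43). λ = (43 - 2)/(21 - 29) ≡ 41/45 mod 53. 45⁻¹ ≡ 33 (mod 53) since 45·33 = 1485 ≡ 1, so λ ≡ 28.
  x = λ² - 29 - 21 = 784 - 50 ≡ 45; y = λ·(29 - 45) - 2 ≡ 27. → (45, 27)
5P: (45, 27) + (21, 43). λ = (43 - 27)/(21 - 45) ≡ 16/29 mod 53. 29⁻¹ ≡ 11 (mod 53), so λ ≡ 17.
  x = λ² - 45 - 21 = 289 - 66 ≡ 11; y = λ·(45 - 11) - 27 ≡ 21. → (11, 21)
6P: (11, 21) + (21, 43). λ = (43 - 21)/(21 - 11) ≡ 22/10 mod 53. 10⁻¹ ≡ 16 (mod 53), so λ ≡ 34.
  x = λ² - 11 - 21 = 1156 - 32 ≡ 11; y = λ·(11 - 11) - 21 ≡ 32. → (11, 32)
7P: (11, 32) + (21, 43). λ = (43 - 32)/(21 - 11) ≡ 11/10 mod 53. 10⁻¹ ≡ 16 (mod 53), so λ ≡ 17.
  x = λ² - 11 - 21 = 289 - 32 ≡ 45; y = λ·(11 - 45) - 32 ≡ 26. → (45, 26)
8P: (45, 26) + (21, 43). λ = (43 - 26)/(21 - 45) ≡ 17/29 mod 53. 29⁻¹ ≡ 11 (mod 53) since 29·11 = 319 ≡ 1, so λ ≡ 28.
  x = λ² - 45 - 21 = 784 - 66 ≡ 29; y = λ·(45 - 29) - 26 ≡ 51. → (29, 51)
9P: (29, 51) + (21, 43). λ = (43 - 51)/(21 - 29) ≡ 45/45 mod 53. 45⁻¹ ≡ 33 (mod 53), so λ ≡ 1.
  x = λ² - 29 - 21 = 1 - 50 ≡ 4; y = λ·(29 - 4) - 51 ≡ 27. → (4, 27)
10P: (4, 27) + (21, 43). λ = (43 - 27)/(21 - 4) ≡ 16/17 mod 53. 17⁻¹ ≡ 25 (mod 53) since 17·25 = 425 ≡ 1, so λ ≡ 29.
  x = λ² - 4 - 21 = 841 - 25 ≡ 21; y = λ·(4 - 21) - 27 ≡ 10. → (21, 10)
11P: (21, 10) + (21, 43): same x and y₁ ≡ -y₂, so the sum is ∞.
11P = ∞, so the order is 11.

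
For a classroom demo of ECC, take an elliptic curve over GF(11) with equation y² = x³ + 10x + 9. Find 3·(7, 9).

(4, 5)

Write P = (7, 9).
Repeated addition: build up to 3P.
2P: tangent at (7, 9): λ = (3·7² + 10)/(2·9) ≡ 3/7. 7⁻¹ ≡ 8 (mod 11) since 7·8 = 56 ≡ 1, so λ ≡ 3·8 ≡ 2.
  x = λ² - 7 - 7 = 4 - 14 ≡ 1; y = λ·(7 - 1) - 9 ≡ 3. → (1, 3)
3P: (1, 3) + (7, 9). λ = (9 - 3)/(7 - 1) ≡ 6/6 mod 11. 6⁻¹ ≡ 2 (mod 11) since 6·2 = 12 ≡ 1, so λ ≡ 1.
  x = λ² - 1 - 7 = 1 - 8 ≡ 4; y = λ·(1 - 4) - 3 ≡ 5. → (4, 5)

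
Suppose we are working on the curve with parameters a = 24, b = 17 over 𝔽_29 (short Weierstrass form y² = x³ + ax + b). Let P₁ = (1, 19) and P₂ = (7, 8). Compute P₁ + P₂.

(1, 10)

(1, 19) + (7, 8). λ = (8 - 19)/(7 - 1) ≡ 18/6 mod 29. 6⁻¹ ≡ 5 (mod 29) since 6·5 = 30 ≡ 1, so λ ≡ 3.
  x = λ² - 1 - 7 = 9 - 8 ≡ 1; y = λ·(1 - 1) - 19 ≡ 10. → (1, 10)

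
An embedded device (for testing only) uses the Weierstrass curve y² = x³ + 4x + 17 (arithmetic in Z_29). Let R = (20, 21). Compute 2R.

(2, 2)

tangent at (20, 21): λ = (3·20² + 4)/(2·21) ≡ 15/13. 13⁻¹ ≡ 9 (mod 29) since 13·9 = 117 ≡ 1, so λ ≡ 15·9 ≡ 19.
  x = λ² - 20 - 20 = 361 - 40 ≡ 2; y = λ·(20 - 2) - 21 ≡ 2. → (2, 2)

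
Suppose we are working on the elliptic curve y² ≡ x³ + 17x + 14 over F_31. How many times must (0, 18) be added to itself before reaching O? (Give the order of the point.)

11

2P: tangent at (0, 18): λ = (3·0² + 17)/(2·18) ≡ 17/5. 5⁻¹ ≡ 25 (mod 31), so λ ≡ 17·25 ≡ 22.
  x = λ² - 0 - 0 = 484 - 0 ≡ 19; y = λ·(0 - 19) - 18 ≡ 29. → (19, 29)
3P: (19, 29) + (0, 18). λ = (18 - 29)/(0 - 19) ≡ 20/12 mod 31. 12⁻¹ ≡ 13 (mod 31) since 12·13 = 156 ≡ 1, so λ ≡ 12.
  x = λ² - 19 - 0 = 144 - 19 ≡ 1; y = λ·(19 - 1) - 29 ≡ 1. → (1, 1)
4P: (1, 1) + (0, 18). λ = (18 - 1)/(0 - 1) ≡ 17/30 mod 31. 30⁻¹ ≡ 30 (mod 31) since 30·30 = 900 ≡ 1, so λ ≡ 14.
  x = λ² - 1 - 0 = 196 - 1 ≡ 9; y = λ·(1 - 9) - 1 ≡ 11. → (9, 11)
5P: (9, 11) + (0, 18). λ = (18 - 11)/(0 - 9) ≡ 7/22 mod 31. 22⁻¹ ≡ 24 (mod 31), so λ ≡ 13.
  x = λ² - 9 - 0 = 169 - 9 ≡ 5; y = λ·(9 - 5) - 11 ≡ 10. → (5, 10)
6P: (5, 10) + (0, 18). λ = (18 - 10)/(0 - 5) ≡ 8/26 mod 31. 26⁻¹ ≡ 6 (mod 31) since 26·6 = 156 ≡ 1, so λ ≡ 17.
  x = λ² - 5 - 0 = 289 - 5 ≡ 5; y = λ·(5 - 5) - 10 ≡ 21. → (5, 21)
7P: (5, 21) + (0, 18). λ = (18 - 21)/(0 - 5) ≡ 28/26 mod 31. 26⁻¹ ≡ 6 (mod 31), so λ ≡ 13.
  x = λ² - 5 - 0 = 169 - 5 ≡ 9; y = λ·(5 - 9) - 21 ≡ 20. → (9, 20)
8P: (9, 20) + (0, 18). λ = (18 - 20)/(0 - 9) ≡ 29/22 mod 31. 22⁻¹ ≡ 24 (mod 31), so λ ≡ 14.
  x = λ² - 9 - 0 = 196 - 9 ≡ 1; y = λ·(9 - 1) - 20 ≡ 30. → (1, 30)
9P: (1, 30) + (0, 18). λ = (18 - 30)/(0 - 1) ≡ 19/30 mod 31. 30⁻¹ ≡ 30 (mod 31), so λ ≡ 12.
  x = λ² - 1 - 0 = 144 - 1 ≡ 19; y = λ·(1 - 19) - 30 ≡ 2. → (19, 2)
10P: (19, 2) + (0, 18). λ = (18 - 2)/(0 - 19) ≡ 16/12 mod 31. 12⁻¹ ≡ 13 (mod 31), so λ ≡ 22.
  x = λ² - 19 - 0 = 484 - 19 ≡ 0; y = λ·(19 - 0) - 2 ≡ 13. → (0, 13)
11P: (0, 13) + (0, 18): same x and y₁ ≡ -y₂, so the sum is O.
11P = O, so the order is 11.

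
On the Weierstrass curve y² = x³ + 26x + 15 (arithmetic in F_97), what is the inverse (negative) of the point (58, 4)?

-(58, 4) = (58, -4 mod 97) = (58, 93).

(58, 93)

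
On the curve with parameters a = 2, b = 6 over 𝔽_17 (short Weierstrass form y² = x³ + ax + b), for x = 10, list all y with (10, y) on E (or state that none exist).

x³ + 2x + 6 = 1026 ≡ 6 (mod 17).
6 is a non-residue mod 17; no y exists.

none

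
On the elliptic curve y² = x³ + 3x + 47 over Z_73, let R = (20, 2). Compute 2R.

tangent at (20, 2): λ = (3·20² + 3)/(2·2) ≡ 35/4. 4⁻¹ ≡ 55 (mod 73), so λ ≡ 35·55 ≡ 27.
  x = λ² - 20 - 20 = 729 - 40 ≡ 32; y = λ·(20 - 32) - 2 ≡ 39. → (32, 39)

(32, 39)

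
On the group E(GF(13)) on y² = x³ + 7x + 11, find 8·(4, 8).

Write Q = (4, 8).
Double-and-add on 8 = (1000)₂. Start with Q = (4, 8) for the leading 1-bit.
double: tangent at (4, 8): λ = (3·4² + 7)/(2·8) ≡ 3/3. 3⁻¹ ≡ 9 (mod 13), so λ ≡ 3·9 ≡ 1.
  x = λ² - 4 - 4 = 1 - 8 ≡ 6; y = λ·(4 - 6) - 8 ≡ 3. → (6, 3)
double: tangent at (6, 3): λ = (3·6² + 7)/(2·3) ≡ 11/6. 6⁻¹ ≡ 11 (mod 13), so λ ≡ 11·11 ≡ 4.
  x = λ² - 6 - 6 = 16 - 12 ≡ 4; y = λ·(6 - 4) - 3 ≡ 5. → (4, 5)
double: tangent at (4, 5): λ = (3·4² + 7)/(2·5) ≡ 3/10. 10⁻¹ ≡ 4 (mod 13), so λ ≡ 3·4 ≡ 12.
  x = λ² - 4 - 4 = 144 - 8 ≡ 6; y = λ·(4 - 6) - 5 ≡ 10. → (6, 10)

(6, 10)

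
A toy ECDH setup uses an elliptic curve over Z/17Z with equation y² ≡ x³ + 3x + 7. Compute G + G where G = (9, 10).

tangent at (9, 10): λ = (3·9² + 3)/(2·10) ≡ 8/3. 3⁻¹ ≡ 6 (mod 17) since 3·6 = 18 ≡ 1, so λ ≡ 8·6 ≡ 14.
  x = λ² - 9 - 9 = 196 - 18 ≡ 8; y = λ·(9 - 8) - 10 ≡ 4. → (8, 4)

(8, 4)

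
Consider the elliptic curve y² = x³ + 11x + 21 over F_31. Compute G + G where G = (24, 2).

tangent at (24, 2): λ = (3·24² + 11)/(2·2) ≡ 3/4. 4⁻¹ ≡ 8 (mod 31), so λ ≡ 3·8 ≡ 24.
  x = λ² - 24 - 24 = 576 - 48 ≡ 1; y = λ·(24 - 1) - 2 ≡ 23. → (1, 23)

(1, 23)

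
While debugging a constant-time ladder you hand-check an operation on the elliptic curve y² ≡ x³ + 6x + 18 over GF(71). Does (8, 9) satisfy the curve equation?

yes

y² = 9² ≡ 10; x³ + 6x + 18 = 578 ≡ 10 (mod 71). 10 = 10.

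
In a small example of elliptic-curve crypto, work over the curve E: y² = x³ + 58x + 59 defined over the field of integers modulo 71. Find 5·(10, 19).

Write P = (10, 19).
Repeated addition: build up to 5P.
2P: tangent at (10, 19): λ = (3·10² + 58)/(2·19) ≡ 3/38. 38⁻¹ ≡ 43 (mod 71), so λ ≡ 3·43 ≡ 58.
  x = λ² - 10 - 10 = 3364 - 20 ≡ 7; y = λ·(10 - 7) - 19 ≡ 13. → (7, 13)
3P: (7, 13) + (10, 19). λ = (19 - 13)/(10 - 7) ≡ 6/3 mod 71. 3⁻¹ ≡ 24 (mod 71), so λ ≡ 2.
  x = λ² - 7 - 10 = 4 - 17 ≡ 58; y = λ·(7 - 58) - 13 ≡ 27. → (58, 27)
4P: (58, 27) + (10, 19). λ = (19 - 27)/(10 - 58) ≡ 63/23 mod 71. 23⁻¹ ≡ 34 (mod 71) since 23·34 = 782 ≡ 1, so λ ≡ 12.
  x = λ² - 58 - 10 = 144 - 68 ≡ 5; y = λ·(58 - 5) - 27 ≡ 41. → (5, 41)
5P: (5, 41) + (10, 19). λ = (19 - 41)/(10 - 5) ≡ 49/5 mod 71. 5⁻¹ ≡ 57 (mod 71) since 5·57 = 285 ≡ 1, so λ ≡ 24.
  x = λ² - 5 - 10 = 576 - 15 ≡ 64; y = λ·(5 - 64) - 41 ≡ 34. → (64, 34)

(64, 34)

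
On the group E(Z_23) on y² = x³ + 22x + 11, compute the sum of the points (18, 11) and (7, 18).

(18, 11) + (7, 18). λ = (18 - 11)/(7 - 18) ≡ 7/12 mod 23. 12⁻¹ ≡ 2 (mod 23), so λ ≡ 14.
  x = λ² - 18 - 7 = 196 - 25 ≡ 10; y = λ·(18 - 10) - 11 ≡ 9. → (10, 9)

(10, 9)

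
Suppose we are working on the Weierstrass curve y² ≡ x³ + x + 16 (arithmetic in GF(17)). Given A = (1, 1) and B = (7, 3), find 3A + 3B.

(13, 13)

First 3A:
Repeated addition: build up to 3A.
2A: tangent at (1, 1): λ = (3·1² + 1)/(2·1) ≡ 4/2. 2⁻¹ ≡ 9 (mod 17), so λ ≡ 4·9 ≡ 2.
  x = λ² - 1 - 1 = 4 - 2 ≡ 2; y = λ·(1 - 2) - 1 ≡ 14. → (2, 14)
3A: (2, 14) + (1, 1). λ = (1 - 14)/(1 - 2) ≡ 4/16 mod 17. 16⁻¹ ≡ 16 (mod 17), so λ ≡ 13.
  x = λ² - 2 - 1 = 169 - 3 ≡ 13; y = λ·(2 - 13) - 14 ≡ 13. → (13, 13)
3A = (13, 13).
Next 3B:
Repeated addition: build up to 3B.
2B: tangent at (7, 3): λ = (3·7² + 1)/(2·3) ≡ 12/6. 6⁻¹ ≡ 3 (mod 17), so λ ≡ 12·3 ≡ 2.
  x = λ² - 7 - 7 = 4 - 14 ≡ 7; y = λ·(7 - 7) - 3 ≡ 14. → (7, 14)
3B: (7, 14) + (7, 3): same x and y₁ ≡ -y₂, so the sum is 𝒪.
3B = 𝒪.
Finally 3A + 3B:
(13, 13) + 𝒪 = (13, 13) (identity).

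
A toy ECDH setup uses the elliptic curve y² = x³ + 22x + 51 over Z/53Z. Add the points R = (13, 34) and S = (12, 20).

(13, 34) + (12, 20). λ = (20 - 34)/(12 - 13) ≡ 39/52 mod 53. 52⁻¹ ≡ 52 (mod 53), so λ ≡ 14.
  x = λ² - 13 - 12 = 196 - 25 ≡ 12; y = λ·(13 - 12) - 34 ≡ 33. → (12, 33)

(12, 33)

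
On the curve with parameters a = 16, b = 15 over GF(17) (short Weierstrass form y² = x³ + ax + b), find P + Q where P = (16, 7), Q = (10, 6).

(16, 7) + (10, 6). λ = (6 - 7)/(10 - 16) ≡ 16/11 mod 17. 11⁻¹ ≡ 14 (mod 17), so λ ≡ 3.
  x = λ² - 16 - 10 = 9 - 26 ≡ 0; y = λ·(16 - 0) - 7 ≡ 7. → (0, 7)

(0, 7)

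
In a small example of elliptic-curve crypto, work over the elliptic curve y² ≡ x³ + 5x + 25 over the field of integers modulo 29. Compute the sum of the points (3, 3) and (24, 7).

(3, 3) + (24, 7). λ = (7 - 3)/(24 - 3) ≡ 4/21 mod 29. 21⁻¹ ≡ 18 (mod 29) since 21·18 = 378 ≡ 1, so λ ≡ 14.
  x = λ² - 3 - 24 = 196 - 27 ≡ 24; y = λ·(3 - 24) - 3 ≡ 22. → (24, 22)

(24, 22)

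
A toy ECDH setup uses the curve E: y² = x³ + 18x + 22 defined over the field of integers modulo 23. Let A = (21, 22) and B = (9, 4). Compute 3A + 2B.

First 3A:
Repeated addition: build up to 3A.
2A: tangent at (21, 22): λ = (3·21² + 18)/(2·22) ≡ 7/21. 21⁻¹ ≡ 11 (mod 23), so λ ≡ 7·11 ≡ 8.
  x = λ² - 21 - 21 = 64 - 42 ≡ 22; y = λ·(21 - 22) - 22 ≡ 16. → (22, 16)
3A: (22, 16) + (21, 22). λ = (22 - 16)/(21 - 22) ≡ 6/22 mod 23. 22⁻¹ ≡ 22 (mod 23) since 22·22 = 484 ≡ 1, so λ ≡ 17.
  x = λ² - 22 - 21 = 289 - 43 ≡ 16; y = λ·(22 - 16) - 16 ≡ 17. → (16, 17)
3A = (16, 17).
Next 2B:
Repeated addition: build up to 2B.
2B: tangent at (9, 4): λ = (3·9² + 18)/(2·4) ≡ 8/8. 8⁻¹ ≡ 3 (mod 23), so λ ≡ 8·3 ≡ 1.
  x = λ² - 9 - 9 = 1 - 18 ≡ 6; y = λ·(9 - 6) - 4 ≡ 22. → (6, 22)
2B = (6, 22).
Finally 3A + 2B:
(16, 17) + (6, 22). λ = (22 - 17)/(6 - 16) ≡ 5/13 mod 23. 13⁻¹ ≡ 16 (mod 23) since 13·16 = 208 ≡ 1, so λ ≡ 11.
  x = λ² - 16 - 6 = 121 - 22 ≡ 7; y = λ·(16 - 7) - 17 ≡ 13. → (7, 13)

(7, 13)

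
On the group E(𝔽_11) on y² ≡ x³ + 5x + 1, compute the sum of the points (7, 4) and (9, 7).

(7, 4) + (9, 7). λ = (7 - 4)/(9 - 7) ≡ 3/2 mod 11. 2⁻¹ ≡ 6 (mod 11), so λ ≡ 7.
  x = λ² - 7 - 9 = 49 - 16 ≡ 0; y = λ·(7 - 0) - 4 ≡ 1. → (0, 1)

(0, 1)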